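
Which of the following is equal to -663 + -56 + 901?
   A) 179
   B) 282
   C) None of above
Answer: C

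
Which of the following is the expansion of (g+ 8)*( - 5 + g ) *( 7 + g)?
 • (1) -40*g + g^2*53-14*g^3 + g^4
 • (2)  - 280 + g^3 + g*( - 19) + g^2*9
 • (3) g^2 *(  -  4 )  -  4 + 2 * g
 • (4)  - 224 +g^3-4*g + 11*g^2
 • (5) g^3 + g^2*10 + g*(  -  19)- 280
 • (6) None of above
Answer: 5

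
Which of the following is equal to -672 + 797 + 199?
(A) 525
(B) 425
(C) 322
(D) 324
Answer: D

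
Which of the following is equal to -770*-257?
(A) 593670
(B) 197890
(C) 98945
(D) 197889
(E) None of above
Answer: B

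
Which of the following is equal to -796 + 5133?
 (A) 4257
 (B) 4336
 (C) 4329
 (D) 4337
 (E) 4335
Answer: D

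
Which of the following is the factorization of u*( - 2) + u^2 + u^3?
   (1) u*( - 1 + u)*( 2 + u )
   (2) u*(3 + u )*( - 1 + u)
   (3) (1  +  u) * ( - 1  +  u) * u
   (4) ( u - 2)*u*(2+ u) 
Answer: 1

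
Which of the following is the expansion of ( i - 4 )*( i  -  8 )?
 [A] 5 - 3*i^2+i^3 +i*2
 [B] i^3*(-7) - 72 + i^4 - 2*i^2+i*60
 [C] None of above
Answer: C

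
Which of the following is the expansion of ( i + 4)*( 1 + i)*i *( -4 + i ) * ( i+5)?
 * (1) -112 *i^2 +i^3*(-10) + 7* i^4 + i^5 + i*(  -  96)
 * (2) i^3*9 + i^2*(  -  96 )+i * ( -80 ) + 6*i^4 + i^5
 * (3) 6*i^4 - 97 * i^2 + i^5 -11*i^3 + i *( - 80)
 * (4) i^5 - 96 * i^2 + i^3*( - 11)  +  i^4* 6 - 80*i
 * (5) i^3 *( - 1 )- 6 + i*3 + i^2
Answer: 4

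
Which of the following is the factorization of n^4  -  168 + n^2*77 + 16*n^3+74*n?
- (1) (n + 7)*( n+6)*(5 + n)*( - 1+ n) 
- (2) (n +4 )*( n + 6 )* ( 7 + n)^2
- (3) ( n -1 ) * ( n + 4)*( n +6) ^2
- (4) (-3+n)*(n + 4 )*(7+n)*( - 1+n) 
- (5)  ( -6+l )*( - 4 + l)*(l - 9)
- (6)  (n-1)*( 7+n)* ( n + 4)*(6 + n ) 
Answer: 6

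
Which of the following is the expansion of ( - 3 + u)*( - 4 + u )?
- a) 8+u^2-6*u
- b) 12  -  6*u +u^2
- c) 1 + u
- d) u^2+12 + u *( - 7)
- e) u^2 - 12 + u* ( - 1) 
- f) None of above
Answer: d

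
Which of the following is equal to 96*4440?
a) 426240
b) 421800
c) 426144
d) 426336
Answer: a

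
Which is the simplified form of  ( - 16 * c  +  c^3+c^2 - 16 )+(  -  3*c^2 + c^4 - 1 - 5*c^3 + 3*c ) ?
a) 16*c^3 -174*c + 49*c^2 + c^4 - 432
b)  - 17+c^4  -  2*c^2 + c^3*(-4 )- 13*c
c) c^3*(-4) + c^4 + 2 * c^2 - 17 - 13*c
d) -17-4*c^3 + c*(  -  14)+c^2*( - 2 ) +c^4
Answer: b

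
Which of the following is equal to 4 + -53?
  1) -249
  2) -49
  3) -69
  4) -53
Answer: 2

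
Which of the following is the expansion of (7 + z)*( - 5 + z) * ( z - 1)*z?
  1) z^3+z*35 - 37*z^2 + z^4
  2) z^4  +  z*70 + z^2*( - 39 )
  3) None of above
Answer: 1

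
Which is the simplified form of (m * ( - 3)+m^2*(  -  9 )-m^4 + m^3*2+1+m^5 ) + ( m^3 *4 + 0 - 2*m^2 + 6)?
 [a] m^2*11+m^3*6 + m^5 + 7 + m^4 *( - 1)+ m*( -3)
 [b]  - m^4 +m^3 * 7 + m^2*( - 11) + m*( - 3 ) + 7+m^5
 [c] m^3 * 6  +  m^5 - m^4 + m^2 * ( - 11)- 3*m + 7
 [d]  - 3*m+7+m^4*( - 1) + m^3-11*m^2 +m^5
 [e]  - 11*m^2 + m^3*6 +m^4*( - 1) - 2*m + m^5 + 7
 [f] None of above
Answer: c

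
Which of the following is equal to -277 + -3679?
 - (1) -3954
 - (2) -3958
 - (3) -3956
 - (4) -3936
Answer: 3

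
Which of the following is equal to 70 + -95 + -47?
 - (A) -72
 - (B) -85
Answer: A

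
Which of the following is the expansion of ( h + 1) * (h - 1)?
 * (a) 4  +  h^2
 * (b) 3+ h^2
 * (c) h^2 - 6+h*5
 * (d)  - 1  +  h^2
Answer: d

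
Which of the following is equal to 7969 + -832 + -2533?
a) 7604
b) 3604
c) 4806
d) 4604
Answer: d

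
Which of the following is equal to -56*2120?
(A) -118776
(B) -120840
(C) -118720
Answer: C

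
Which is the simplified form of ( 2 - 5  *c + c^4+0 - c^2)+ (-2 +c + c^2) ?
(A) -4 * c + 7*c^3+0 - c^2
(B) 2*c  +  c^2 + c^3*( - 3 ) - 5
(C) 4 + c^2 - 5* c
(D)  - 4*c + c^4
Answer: D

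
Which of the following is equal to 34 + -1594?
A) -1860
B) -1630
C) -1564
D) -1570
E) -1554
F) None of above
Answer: F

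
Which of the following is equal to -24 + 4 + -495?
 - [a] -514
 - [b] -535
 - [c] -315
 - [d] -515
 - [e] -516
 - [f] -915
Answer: d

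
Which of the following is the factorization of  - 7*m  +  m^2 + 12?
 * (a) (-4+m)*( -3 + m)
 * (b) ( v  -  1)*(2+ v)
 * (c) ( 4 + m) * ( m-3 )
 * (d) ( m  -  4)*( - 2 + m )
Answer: a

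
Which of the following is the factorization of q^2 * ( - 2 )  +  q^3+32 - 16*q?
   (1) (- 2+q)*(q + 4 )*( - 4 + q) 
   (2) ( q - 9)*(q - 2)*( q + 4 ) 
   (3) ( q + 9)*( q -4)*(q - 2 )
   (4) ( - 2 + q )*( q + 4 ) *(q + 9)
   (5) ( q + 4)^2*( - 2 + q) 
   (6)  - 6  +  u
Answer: 1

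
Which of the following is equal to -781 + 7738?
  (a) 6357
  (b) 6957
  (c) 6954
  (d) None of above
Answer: b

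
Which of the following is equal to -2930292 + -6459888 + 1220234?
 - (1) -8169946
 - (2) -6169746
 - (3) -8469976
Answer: 1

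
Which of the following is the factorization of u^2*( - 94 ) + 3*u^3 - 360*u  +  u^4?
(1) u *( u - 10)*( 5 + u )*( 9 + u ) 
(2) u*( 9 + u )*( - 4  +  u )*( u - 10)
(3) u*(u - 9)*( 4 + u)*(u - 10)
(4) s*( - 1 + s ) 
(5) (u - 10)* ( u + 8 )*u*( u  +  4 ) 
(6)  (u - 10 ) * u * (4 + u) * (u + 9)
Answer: 6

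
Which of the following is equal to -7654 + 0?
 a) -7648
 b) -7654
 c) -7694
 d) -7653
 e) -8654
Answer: b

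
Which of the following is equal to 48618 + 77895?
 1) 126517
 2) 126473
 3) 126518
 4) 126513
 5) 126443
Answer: 4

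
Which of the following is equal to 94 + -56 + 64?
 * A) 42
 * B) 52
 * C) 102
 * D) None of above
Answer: C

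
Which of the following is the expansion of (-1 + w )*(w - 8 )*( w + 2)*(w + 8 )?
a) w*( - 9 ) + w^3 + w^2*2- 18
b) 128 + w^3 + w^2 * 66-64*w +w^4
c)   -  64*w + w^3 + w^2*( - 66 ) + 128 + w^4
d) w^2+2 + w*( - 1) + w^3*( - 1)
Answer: c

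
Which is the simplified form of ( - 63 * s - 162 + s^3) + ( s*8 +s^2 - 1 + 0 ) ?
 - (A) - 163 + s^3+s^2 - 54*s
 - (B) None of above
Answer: B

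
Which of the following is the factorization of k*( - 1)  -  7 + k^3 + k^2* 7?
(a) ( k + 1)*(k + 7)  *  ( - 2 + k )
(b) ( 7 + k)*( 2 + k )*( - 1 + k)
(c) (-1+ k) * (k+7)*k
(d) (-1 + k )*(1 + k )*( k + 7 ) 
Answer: d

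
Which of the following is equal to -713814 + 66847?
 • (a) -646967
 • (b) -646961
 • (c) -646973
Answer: a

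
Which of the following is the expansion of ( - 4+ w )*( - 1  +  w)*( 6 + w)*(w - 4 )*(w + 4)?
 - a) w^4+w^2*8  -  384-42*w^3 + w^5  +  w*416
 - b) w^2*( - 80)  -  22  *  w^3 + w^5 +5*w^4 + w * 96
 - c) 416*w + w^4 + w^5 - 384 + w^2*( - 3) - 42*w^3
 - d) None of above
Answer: a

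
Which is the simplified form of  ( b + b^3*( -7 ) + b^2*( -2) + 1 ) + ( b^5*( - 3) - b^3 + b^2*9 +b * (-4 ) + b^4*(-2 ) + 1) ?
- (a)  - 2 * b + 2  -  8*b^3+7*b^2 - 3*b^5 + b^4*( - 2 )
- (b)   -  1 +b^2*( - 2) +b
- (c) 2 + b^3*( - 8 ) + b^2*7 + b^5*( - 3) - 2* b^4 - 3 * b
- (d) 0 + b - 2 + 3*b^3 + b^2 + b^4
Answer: c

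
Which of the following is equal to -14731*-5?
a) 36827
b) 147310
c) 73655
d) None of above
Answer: c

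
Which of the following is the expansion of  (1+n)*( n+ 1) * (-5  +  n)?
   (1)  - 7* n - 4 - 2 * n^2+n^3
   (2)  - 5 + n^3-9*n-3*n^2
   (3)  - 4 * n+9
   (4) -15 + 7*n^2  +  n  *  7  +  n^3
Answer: 2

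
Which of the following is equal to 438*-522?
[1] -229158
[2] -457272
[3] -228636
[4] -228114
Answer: 3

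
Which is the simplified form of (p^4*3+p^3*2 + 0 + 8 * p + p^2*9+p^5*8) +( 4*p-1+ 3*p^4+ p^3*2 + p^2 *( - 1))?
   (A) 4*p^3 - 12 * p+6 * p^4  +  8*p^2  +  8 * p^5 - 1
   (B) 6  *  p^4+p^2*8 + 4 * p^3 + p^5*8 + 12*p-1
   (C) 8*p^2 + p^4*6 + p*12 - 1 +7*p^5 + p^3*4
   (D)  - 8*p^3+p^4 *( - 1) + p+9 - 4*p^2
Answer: B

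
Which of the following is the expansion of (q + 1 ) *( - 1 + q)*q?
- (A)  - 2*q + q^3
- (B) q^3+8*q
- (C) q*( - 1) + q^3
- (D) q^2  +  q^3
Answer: C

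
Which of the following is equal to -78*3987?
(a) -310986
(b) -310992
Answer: a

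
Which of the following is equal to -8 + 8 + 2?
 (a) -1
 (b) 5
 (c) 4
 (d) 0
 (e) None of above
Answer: e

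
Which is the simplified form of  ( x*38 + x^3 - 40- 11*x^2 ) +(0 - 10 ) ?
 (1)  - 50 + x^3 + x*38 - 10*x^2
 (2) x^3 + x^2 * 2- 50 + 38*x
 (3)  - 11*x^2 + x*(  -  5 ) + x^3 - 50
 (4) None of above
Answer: 4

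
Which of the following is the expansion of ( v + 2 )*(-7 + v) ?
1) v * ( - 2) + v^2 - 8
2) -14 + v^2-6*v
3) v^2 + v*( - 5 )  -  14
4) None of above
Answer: 3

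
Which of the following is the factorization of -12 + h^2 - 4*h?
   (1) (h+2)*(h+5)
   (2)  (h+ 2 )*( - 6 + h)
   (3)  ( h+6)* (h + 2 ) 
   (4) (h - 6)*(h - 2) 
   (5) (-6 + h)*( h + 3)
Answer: 2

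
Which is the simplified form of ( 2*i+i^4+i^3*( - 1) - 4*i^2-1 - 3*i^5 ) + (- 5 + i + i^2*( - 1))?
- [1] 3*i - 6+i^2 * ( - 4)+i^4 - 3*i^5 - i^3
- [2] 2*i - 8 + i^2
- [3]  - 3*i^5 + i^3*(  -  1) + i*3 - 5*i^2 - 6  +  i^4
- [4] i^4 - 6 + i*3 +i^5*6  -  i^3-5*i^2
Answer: 3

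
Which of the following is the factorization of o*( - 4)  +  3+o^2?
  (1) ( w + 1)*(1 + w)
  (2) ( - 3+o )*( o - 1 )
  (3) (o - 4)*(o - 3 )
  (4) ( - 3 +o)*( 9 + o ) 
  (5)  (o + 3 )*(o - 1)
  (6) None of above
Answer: 2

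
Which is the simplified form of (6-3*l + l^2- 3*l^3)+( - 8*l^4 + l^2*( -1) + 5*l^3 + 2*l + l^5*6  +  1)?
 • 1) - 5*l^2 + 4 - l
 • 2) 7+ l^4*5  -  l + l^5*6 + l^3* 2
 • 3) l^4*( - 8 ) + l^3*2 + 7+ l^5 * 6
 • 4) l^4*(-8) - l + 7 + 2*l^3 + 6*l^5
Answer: 4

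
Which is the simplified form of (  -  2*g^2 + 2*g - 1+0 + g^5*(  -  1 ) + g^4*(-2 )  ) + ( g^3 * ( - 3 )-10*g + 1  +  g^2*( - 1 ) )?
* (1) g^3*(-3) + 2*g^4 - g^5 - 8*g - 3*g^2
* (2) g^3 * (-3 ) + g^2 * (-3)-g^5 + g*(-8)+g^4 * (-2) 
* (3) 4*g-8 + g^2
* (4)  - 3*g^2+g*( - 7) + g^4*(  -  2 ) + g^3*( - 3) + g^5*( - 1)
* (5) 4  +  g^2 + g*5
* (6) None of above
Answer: 2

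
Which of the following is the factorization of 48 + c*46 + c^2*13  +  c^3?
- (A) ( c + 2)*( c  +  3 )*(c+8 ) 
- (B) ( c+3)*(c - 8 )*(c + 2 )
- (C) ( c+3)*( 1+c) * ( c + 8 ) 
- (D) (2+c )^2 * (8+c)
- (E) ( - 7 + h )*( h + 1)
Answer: A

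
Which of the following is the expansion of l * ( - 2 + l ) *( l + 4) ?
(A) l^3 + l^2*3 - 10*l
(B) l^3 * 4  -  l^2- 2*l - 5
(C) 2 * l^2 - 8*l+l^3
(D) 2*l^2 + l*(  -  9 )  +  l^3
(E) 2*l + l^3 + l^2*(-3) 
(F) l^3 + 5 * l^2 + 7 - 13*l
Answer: C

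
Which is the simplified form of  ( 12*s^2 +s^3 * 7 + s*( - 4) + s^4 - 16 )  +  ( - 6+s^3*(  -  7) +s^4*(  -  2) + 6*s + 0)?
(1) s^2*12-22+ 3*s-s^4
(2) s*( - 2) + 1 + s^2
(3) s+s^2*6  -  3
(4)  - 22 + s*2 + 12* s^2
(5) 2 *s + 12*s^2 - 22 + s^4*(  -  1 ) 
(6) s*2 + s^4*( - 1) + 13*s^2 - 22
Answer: 5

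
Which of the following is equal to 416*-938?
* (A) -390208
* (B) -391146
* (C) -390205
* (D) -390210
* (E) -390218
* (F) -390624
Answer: A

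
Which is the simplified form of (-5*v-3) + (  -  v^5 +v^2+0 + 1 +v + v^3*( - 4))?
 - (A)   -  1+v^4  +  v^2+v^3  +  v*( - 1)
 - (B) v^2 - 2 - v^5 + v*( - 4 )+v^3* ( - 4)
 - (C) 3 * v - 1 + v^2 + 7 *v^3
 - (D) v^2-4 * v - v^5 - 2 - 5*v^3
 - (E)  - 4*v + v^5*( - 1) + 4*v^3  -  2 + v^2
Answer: B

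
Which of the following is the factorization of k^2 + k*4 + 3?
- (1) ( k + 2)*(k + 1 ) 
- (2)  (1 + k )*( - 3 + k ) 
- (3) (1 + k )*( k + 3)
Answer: 3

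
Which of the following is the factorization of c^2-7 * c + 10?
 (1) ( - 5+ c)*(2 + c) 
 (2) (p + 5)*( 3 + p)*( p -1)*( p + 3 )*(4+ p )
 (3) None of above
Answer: 3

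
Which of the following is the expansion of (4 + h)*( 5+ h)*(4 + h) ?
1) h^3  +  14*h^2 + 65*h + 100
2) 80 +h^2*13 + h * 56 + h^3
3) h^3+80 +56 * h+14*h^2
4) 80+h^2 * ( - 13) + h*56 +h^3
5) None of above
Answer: 2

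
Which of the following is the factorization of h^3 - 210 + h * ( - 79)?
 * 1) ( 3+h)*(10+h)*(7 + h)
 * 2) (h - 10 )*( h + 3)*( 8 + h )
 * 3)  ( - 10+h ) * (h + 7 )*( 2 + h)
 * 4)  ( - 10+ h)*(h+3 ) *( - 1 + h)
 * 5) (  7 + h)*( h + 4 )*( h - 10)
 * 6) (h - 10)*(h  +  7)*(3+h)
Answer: 6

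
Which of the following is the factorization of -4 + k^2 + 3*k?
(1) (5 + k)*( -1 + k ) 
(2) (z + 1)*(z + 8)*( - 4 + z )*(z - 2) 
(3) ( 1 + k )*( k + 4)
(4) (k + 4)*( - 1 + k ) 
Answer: 4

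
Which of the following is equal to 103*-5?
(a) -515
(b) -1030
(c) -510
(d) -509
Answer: a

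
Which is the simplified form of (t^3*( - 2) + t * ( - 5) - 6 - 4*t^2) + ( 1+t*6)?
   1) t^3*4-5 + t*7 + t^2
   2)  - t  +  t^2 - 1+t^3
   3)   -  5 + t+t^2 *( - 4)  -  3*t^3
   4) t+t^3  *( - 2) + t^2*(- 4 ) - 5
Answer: 4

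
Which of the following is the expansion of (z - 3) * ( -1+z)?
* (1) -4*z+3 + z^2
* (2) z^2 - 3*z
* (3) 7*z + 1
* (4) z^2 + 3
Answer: 1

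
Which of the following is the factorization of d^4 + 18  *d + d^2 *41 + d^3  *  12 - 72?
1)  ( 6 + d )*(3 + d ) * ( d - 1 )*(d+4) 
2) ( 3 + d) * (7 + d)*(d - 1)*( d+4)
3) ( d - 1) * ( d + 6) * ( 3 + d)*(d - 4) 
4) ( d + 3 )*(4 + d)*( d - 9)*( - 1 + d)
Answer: 1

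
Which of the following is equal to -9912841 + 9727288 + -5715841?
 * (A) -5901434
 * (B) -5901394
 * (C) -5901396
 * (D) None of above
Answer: B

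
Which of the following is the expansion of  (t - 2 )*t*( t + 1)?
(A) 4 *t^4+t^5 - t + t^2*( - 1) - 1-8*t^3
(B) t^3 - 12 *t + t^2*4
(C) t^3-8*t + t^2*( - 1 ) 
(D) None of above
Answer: D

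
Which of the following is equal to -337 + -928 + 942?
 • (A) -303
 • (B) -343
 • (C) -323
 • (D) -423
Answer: C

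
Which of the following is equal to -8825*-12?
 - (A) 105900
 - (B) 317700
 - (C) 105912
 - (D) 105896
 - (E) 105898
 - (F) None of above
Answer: A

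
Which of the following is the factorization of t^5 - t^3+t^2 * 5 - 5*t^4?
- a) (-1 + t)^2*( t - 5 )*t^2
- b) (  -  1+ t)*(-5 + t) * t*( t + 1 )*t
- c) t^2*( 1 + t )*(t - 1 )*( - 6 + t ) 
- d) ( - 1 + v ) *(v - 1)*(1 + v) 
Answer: b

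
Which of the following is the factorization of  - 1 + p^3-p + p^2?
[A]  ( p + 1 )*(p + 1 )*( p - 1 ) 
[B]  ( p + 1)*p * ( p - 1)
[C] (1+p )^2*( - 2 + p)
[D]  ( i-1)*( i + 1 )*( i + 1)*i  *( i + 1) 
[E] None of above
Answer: A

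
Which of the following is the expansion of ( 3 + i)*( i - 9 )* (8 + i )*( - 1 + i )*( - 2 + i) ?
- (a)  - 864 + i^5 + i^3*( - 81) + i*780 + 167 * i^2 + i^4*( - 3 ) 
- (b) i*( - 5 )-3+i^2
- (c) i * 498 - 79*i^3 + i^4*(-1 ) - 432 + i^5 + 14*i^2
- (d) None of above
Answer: d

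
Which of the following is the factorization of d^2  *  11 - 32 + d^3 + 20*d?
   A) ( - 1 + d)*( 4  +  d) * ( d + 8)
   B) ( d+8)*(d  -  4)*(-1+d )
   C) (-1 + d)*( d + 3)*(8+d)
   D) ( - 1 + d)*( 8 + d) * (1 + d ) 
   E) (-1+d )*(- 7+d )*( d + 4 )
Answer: A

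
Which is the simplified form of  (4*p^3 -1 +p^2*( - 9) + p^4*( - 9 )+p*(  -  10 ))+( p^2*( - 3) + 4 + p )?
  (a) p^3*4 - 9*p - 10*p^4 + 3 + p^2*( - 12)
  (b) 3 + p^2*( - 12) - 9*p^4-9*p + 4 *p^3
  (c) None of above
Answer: b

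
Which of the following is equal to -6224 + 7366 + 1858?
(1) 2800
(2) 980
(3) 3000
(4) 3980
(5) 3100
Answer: 3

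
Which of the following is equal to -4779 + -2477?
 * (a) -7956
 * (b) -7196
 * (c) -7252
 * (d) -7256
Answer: d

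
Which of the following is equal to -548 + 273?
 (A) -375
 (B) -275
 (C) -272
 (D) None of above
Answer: B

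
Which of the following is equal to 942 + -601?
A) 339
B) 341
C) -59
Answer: B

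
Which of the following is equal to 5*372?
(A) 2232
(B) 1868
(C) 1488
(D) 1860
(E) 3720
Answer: D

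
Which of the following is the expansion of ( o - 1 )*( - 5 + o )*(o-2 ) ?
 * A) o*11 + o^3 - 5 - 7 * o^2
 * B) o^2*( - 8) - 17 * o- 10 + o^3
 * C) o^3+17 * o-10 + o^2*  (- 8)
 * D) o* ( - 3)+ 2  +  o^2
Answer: C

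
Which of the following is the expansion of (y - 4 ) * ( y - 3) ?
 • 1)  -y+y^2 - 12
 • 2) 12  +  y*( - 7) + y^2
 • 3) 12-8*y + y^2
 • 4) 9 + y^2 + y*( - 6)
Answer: 2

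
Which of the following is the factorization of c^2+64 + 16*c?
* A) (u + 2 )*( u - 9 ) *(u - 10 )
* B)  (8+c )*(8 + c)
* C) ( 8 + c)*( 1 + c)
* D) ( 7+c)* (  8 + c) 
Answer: B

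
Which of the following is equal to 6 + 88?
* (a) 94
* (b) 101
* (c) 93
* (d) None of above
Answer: a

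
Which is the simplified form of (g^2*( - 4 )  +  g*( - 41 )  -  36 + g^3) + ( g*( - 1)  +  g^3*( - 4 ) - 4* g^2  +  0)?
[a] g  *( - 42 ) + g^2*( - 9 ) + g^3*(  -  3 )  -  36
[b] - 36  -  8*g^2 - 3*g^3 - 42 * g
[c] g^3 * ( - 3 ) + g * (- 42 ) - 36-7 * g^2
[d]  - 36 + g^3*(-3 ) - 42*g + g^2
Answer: b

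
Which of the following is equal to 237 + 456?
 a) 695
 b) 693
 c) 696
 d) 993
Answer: b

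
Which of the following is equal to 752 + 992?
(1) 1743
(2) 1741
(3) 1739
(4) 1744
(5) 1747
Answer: 4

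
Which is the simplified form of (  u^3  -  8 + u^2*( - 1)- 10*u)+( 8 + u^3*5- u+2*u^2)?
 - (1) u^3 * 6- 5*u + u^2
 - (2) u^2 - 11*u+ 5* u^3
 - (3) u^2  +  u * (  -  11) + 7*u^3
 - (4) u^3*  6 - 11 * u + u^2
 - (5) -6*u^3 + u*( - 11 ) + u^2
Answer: 4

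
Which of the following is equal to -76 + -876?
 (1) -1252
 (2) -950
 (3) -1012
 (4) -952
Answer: 4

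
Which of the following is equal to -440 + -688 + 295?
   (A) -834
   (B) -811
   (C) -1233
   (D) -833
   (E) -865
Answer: D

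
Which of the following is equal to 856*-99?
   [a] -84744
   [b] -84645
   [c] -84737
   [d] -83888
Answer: a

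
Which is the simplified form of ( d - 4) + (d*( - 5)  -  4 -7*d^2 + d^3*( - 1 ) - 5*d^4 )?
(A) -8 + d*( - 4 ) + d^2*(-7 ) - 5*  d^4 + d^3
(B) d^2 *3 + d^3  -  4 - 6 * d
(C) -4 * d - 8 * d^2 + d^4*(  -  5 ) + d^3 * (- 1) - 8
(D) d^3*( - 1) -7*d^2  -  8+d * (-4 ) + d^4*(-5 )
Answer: D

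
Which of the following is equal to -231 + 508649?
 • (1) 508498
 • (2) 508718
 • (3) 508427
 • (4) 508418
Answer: 4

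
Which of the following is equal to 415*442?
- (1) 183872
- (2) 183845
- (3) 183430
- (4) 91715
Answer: 3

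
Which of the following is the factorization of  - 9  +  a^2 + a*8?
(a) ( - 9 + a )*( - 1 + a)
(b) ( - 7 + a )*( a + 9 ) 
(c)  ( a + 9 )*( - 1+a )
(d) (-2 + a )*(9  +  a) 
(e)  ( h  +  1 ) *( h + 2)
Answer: c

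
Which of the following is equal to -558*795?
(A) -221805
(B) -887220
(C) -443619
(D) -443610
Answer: D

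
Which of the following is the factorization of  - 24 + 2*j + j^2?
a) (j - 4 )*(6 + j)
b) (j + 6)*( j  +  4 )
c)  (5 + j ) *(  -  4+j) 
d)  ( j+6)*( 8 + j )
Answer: a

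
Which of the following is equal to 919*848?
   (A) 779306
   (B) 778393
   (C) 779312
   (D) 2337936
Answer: C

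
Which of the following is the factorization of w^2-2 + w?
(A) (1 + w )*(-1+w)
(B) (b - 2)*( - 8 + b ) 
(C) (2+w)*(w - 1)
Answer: C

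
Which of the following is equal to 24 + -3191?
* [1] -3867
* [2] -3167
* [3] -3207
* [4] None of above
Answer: 2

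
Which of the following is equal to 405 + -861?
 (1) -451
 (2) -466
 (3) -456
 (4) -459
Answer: 3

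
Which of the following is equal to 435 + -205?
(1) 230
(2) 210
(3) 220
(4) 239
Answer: 1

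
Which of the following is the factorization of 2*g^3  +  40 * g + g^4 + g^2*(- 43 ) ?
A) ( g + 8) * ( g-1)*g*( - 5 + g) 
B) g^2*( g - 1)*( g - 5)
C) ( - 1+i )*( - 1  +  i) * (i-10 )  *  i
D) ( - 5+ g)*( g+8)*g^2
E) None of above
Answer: A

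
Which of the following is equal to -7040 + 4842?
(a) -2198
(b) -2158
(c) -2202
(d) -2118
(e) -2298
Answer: a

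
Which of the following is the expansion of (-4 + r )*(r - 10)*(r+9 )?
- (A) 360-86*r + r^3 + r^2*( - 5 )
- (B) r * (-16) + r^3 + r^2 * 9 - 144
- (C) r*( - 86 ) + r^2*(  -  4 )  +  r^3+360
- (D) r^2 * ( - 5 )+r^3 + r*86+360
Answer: A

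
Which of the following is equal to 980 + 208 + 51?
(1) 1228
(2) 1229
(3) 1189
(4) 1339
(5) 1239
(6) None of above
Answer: 5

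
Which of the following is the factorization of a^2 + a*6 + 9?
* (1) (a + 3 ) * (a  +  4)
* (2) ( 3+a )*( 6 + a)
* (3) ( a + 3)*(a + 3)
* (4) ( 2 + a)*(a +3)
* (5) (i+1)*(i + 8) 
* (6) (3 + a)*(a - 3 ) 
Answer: 3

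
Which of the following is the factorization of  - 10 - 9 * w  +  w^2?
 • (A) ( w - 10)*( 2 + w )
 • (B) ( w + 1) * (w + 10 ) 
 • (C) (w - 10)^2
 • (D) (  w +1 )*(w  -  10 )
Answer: D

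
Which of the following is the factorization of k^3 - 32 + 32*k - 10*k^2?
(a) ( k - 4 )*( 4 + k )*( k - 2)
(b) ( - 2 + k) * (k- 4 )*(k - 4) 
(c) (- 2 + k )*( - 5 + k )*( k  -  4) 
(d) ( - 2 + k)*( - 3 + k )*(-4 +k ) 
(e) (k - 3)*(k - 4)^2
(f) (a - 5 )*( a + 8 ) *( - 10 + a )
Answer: b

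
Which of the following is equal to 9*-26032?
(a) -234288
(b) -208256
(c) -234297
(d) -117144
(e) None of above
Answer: a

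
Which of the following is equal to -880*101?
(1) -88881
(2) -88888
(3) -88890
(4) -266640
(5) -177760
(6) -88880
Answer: 6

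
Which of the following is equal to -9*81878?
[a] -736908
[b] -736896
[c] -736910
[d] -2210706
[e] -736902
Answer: e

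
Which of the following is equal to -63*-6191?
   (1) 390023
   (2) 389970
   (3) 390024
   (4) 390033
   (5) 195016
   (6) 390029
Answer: 4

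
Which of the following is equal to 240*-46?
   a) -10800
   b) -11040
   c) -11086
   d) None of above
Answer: b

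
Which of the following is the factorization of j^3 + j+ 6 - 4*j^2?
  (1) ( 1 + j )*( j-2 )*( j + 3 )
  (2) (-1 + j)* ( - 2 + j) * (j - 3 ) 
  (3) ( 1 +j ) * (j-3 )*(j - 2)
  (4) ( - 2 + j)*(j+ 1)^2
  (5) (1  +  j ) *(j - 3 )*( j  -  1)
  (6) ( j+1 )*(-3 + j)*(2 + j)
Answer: 3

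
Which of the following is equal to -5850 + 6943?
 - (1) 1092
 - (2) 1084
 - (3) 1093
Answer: 3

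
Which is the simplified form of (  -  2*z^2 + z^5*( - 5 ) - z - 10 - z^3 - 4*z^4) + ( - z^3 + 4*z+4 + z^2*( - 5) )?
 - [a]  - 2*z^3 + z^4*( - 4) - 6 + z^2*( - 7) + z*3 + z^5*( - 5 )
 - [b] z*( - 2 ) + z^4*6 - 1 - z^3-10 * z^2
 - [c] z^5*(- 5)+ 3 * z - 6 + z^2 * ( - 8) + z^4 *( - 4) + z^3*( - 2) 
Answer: a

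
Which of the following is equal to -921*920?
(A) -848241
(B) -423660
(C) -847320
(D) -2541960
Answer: C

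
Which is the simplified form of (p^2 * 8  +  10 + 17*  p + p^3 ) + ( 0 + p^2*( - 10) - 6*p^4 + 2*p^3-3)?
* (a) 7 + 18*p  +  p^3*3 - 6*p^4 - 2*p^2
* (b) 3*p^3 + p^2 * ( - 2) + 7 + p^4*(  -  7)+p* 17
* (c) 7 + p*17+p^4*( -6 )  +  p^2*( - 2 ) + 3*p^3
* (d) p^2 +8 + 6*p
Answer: c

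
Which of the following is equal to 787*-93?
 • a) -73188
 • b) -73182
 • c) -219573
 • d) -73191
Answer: d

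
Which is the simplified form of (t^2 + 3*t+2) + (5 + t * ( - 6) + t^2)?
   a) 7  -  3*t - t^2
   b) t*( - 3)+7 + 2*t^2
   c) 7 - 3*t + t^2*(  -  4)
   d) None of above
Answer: b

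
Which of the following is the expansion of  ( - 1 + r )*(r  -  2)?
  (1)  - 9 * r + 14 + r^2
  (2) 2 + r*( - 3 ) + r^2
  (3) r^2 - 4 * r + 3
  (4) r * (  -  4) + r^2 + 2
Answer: 2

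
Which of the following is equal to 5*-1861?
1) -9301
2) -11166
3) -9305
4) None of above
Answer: 3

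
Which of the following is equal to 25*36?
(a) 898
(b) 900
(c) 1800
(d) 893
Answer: b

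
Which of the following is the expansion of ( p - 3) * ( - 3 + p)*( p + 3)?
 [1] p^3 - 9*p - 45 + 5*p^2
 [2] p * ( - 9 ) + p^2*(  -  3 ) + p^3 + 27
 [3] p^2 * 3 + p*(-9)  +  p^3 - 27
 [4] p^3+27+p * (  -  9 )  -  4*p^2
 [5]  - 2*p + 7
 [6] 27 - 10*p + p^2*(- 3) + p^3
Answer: 2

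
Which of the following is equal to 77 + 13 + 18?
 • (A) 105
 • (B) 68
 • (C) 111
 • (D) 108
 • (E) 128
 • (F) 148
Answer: D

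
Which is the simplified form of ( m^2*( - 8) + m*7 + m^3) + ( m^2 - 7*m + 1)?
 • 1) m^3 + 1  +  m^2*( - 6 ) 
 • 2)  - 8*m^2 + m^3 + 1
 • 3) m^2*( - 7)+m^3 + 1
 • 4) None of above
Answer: 3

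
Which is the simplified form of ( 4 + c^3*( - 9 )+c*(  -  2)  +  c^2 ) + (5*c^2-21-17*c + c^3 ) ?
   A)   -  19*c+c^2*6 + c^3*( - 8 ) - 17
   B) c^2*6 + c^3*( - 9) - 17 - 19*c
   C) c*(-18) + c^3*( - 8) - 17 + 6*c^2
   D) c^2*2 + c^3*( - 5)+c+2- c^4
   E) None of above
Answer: A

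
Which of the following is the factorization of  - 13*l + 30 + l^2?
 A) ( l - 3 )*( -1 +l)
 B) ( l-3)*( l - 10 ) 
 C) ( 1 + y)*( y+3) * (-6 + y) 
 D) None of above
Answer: B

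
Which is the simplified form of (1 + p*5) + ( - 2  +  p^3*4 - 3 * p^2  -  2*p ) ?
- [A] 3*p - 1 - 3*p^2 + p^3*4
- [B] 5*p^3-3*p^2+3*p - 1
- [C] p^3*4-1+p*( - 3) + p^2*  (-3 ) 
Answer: A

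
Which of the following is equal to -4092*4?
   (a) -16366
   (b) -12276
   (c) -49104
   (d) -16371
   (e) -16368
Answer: e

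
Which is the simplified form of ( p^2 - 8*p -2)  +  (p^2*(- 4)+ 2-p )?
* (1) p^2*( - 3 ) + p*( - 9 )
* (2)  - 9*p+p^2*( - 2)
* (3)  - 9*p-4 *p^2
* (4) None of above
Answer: 1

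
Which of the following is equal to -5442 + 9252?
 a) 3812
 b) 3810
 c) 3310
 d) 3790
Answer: b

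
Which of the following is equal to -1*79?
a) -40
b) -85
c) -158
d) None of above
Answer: d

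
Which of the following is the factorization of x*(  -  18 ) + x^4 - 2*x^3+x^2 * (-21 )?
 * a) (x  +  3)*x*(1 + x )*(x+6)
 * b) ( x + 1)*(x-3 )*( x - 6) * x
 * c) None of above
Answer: c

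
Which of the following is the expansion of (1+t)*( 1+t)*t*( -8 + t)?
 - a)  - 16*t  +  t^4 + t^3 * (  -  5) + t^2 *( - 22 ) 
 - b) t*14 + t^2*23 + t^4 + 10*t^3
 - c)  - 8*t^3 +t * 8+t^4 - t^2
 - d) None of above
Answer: d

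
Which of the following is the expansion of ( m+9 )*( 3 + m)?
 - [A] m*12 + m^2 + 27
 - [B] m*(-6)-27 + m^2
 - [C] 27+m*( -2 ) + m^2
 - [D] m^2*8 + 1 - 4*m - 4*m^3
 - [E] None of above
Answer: A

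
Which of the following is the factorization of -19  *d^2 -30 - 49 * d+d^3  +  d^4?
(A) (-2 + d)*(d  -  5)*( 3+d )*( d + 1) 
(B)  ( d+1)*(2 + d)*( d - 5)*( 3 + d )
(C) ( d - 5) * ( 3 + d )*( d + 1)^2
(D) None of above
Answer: B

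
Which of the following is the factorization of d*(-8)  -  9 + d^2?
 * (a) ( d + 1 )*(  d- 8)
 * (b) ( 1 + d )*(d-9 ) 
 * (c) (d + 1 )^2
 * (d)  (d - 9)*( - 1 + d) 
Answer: b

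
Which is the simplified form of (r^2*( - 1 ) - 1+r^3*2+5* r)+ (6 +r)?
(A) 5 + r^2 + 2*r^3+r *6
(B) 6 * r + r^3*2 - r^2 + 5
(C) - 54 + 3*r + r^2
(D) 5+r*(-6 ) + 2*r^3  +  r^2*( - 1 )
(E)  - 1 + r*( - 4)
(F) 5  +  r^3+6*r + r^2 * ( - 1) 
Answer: B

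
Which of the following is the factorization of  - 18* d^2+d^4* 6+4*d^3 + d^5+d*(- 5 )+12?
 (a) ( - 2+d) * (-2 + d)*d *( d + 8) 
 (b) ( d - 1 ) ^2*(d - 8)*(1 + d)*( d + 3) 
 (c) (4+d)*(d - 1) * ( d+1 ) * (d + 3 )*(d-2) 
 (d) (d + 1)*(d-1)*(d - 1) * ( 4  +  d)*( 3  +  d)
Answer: d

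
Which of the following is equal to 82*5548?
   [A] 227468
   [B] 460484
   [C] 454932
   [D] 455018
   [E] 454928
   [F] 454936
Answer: F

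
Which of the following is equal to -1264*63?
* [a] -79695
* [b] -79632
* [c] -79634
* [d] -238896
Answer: b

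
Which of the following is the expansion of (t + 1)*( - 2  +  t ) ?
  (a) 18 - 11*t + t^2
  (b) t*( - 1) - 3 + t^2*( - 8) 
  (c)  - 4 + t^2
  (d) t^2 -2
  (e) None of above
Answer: e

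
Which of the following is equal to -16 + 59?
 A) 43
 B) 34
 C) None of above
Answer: A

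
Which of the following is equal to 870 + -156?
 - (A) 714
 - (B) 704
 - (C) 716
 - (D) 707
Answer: A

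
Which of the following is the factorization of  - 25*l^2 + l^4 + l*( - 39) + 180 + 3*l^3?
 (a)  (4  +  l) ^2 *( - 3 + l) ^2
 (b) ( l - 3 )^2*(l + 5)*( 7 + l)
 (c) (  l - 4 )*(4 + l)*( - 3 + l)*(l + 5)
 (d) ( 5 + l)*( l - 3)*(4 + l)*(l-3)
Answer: d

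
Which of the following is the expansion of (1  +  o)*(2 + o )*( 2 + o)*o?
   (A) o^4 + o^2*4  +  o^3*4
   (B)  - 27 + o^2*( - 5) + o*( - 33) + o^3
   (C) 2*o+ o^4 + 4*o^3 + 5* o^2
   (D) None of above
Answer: D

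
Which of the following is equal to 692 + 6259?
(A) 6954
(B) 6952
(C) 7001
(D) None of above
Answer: D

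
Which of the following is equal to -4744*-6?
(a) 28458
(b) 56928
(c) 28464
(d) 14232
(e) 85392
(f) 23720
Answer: c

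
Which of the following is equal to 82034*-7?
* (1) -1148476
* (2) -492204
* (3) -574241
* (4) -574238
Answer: 4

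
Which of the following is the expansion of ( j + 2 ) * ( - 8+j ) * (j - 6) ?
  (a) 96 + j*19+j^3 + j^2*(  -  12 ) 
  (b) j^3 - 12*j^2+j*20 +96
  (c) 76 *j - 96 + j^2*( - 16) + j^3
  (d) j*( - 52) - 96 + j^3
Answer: b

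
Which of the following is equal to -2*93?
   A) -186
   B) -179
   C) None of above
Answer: A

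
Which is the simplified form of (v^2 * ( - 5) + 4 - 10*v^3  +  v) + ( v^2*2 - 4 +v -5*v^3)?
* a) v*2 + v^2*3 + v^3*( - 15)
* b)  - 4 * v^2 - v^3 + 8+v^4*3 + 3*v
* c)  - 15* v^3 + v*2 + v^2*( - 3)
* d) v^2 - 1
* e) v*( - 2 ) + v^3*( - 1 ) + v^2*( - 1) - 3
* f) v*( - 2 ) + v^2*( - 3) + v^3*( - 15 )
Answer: c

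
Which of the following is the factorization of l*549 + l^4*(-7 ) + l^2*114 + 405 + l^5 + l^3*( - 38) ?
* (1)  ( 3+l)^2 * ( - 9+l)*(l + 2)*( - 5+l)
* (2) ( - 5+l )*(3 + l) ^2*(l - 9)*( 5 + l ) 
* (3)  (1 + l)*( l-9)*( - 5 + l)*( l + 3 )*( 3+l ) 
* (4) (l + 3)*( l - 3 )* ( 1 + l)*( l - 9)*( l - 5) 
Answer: 3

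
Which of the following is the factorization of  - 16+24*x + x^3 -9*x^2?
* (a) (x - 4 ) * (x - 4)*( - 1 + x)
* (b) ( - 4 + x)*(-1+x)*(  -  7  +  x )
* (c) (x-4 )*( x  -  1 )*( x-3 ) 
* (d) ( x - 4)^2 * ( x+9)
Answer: a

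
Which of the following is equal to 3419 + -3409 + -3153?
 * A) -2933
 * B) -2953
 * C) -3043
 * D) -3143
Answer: D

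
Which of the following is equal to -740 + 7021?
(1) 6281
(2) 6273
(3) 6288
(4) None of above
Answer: 1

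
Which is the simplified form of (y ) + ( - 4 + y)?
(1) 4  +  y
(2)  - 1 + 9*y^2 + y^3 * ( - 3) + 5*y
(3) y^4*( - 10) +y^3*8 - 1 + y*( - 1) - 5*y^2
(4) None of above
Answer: 4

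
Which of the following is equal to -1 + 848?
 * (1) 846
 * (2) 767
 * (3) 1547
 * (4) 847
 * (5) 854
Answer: 4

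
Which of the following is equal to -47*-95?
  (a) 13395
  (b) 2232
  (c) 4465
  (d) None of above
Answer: c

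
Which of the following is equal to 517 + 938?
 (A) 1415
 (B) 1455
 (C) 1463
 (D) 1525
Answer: B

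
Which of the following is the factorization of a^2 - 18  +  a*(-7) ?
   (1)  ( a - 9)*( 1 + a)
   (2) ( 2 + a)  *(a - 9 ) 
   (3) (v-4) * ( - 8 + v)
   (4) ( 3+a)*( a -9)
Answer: 2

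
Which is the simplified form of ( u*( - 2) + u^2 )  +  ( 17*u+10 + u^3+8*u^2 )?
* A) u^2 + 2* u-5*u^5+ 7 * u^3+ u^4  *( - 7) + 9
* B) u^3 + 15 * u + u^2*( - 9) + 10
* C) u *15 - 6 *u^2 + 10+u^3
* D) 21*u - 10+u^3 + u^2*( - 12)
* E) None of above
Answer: E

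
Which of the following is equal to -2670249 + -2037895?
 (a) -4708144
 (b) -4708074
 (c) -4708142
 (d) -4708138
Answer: a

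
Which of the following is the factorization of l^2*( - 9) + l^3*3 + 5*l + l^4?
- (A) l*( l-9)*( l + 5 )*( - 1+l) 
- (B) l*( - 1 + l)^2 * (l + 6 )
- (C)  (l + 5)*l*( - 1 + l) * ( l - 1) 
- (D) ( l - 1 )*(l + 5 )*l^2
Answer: C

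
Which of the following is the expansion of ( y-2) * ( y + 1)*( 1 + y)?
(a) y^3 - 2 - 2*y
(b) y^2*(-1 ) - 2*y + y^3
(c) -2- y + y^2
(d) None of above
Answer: d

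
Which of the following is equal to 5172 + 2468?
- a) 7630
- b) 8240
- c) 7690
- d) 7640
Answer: d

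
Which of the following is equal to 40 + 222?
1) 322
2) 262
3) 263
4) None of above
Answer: 2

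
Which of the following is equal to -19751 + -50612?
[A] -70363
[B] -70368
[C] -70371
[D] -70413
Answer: A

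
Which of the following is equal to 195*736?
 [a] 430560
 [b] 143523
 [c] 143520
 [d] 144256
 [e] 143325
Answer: c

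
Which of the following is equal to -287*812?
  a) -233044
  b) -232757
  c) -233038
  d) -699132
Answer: a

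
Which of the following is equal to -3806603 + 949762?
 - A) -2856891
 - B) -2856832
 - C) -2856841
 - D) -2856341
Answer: C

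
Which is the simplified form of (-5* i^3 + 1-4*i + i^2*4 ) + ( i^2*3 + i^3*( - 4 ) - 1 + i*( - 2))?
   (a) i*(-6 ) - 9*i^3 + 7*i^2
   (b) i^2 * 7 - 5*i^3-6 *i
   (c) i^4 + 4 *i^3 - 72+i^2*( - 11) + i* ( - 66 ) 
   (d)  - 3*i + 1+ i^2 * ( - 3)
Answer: a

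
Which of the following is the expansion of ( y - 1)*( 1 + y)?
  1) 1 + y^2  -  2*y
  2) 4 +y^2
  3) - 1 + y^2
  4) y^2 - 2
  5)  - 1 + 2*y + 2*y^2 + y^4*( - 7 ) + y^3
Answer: 3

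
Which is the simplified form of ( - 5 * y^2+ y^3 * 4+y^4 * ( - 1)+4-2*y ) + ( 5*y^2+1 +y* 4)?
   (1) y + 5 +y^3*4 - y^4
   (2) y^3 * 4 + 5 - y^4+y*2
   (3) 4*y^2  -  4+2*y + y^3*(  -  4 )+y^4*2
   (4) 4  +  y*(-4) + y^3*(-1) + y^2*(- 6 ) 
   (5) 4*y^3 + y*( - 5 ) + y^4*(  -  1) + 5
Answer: 2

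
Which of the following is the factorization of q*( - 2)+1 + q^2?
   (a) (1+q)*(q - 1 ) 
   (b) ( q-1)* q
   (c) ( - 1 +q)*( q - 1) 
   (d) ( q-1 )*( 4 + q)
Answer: c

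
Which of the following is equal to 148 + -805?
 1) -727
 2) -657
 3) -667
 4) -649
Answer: 2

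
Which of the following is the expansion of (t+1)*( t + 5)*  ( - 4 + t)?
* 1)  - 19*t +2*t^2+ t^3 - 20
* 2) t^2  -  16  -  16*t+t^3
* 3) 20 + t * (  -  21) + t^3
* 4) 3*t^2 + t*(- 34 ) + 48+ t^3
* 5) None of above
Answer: 1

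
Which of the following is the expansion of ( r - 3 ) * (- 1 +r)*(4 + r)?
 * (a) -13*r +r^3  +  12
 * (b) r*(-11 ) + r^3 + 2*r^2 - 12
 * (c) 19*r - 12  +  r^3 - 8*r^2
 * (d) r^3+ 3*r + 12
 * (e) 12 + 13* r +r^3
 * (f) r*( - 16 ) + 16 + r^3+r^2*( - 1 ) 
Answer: a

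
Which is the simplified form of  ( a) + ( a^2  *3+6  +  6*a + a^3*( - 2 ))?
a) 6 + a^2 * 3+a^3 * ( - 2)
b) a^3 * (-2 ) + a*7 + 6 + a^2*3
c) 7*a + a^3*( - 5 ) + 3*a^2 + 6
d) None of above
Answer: b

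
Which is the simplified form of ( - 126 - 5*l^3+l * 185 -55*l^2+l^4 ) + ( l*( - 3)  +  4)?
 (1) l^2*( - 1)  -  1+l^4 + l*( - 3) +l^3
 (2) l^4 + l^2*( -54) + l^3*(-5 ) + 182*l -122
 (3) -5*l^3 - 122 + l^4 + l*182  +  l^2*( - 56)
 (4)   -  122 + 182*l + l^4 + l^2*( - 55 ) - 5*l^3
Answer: 4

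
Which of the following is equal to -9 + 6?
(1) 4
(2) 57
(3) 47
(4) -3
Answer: 4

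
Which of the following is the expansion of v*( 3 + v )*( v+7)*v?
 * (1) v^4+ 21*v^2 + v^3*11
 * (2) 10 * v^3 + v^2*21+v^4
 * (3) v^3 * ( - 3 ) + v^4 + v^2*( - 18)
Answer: 2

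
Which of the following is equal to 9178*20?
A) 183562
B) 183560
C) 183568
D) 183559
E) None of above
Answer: B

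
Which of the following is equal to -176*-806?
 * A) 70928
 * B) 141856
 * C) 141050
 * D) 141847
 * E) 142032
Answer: B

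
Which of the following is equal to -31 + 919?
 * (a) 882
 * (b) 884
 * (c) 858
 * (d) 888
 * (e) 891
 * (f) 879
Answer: d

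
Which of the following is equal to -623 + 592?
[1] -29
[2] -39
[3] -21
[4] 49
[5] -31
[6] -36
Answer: 5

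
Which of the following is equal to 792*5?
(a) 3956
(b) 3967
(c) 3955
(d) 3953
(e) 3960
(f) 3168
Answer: e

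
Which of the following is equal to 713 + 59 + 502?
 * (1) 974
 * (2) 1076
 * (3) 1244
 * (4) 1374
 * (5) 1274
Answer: 5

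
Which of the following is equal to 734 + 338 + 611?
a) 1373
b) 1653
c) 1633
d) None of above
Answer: d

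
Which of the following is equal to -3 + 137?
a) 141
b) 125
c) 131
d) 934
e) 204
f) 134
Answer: f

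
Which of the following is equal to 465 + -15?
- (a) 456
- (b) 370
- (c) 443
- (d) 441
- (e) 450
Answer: e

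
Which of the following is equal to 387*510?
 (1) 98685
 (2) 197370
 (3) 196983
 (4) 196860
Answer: 2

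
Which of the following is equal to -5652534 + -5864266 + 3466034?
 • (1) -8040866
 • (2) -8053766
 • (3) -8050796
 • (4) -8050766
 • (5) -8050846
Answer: 4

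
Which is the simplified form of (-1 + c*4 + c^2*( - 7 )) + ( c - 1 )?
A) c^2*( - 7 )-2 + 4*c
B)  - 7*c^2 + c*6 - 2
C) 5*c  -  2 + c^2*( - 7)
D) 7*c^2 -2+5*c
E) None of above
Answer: C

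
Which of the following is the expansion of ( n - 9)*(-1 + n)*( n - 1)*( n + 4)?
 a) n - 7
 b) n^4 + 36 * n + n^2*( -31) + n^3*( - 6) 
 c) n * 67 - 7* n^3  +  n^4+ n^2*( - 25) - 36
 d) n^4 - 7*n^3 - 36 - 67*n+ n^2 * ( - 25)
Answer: c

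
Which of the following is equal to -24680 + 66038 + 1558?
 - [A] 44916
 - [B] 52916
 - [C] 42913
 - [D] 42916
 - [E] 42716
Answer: D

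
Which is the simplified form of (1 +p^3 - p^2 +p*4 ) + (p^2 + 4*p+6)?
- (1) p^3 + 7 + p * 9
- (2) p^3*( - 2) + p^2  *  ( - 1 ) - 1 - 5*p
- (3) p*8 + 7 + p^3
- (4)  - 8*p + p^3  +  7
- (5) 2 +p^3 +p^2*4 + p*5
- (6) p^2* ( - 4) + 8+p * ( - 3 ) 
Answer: 3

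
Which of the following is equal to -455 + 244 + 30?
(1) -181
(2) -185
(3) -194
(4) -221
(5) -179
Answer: 1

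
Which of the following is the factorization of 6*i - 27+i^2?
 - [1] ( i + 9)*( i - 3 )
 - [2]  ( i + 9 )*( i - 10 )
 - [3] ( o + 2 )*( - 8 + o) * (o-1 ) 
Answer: 1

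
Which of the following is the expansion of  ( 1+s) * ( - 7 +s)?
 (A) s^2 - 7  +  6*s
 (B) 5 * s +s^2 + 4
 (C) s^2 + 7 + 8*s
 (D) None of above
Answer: D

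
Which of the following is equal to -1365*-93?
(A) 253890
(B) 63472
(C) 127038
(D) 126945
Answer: D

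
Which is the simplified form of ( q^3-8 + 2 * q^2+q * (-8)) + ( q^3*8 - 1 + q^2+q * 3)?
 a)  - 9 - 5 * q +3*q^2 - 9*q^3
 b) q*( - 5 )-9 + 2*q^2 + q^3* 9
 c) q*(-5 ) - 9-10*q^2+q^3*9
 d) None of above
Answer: d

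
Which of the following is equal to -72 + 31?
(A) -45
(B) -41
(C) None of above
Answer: B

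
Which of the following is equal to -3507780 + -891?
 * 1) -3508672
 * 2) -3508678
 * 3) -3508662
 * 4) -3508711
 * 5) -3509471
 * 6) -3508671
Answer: 6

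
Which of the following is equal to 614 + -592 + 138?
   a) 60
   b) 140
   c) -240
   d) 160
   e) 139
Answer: d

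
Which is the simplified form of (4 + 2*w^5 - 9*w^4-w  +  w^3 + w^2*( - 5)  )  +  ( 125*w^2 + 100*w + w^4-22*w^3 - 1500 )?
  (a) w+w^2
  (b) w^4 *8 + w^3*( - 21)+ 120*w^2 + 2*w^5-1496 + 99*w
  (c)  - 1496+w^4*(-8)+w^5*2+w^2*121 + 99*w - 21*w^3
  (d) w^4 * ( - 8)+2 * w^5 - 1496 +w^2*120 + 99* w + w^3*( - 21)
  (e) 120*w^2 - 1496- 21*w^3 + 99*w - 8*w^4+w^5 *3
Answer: d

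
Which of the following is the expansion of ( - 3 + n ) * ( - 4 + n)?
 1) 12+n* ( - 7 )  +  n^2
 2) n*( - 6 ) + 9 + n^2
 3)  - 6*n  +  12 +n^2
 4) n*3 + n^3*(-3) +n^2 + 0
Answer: 1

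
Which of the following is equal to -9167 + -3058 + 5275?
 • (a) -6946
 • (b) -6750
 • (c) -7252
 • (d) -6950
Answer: d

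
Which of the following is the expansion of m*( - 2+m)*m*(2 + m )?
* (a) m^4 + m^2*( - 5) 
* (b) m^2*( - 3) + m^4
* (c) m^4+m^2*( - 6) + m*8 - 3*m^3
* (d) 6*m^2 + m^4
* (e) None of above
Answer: e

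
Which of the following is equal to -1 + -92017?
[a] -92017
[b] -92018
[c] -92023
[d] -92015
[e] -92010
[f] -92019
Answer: b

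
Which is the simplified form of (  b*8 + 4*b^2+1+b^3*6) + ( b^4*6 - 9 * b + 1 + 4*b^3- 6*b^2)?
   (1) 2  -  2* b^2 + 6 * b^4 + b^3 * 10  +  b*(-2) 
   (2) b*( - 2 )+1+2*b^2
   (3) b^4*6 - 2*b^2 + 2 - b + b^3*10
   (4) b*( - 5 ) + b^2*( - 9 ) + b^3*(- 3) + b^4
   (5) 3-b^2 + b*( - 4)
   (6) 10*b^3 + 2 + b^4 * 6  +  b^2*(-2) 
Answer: 3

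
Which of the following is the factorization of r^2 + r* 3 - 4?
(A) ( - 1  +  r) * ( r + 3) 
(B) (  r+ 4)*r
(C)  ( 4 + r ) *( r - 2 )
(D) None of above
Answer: D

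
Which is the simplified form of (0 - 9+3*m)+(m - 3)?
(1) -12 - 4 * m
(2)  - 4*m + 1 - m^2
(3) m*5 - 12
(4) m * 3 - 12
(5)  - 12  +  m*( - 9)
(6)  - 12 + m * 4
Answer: 6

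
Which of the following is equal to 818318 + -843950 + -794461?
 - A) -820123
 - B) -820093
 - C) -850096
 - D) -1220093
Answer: B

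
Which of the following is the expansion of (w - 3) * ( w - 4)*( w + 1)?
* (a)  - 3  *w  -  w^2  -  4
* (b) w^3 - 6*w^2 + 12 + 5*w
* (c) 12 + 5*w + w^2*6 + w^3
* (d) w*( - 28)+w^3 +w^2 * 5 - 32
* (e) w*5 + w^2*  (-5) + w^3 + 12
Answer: b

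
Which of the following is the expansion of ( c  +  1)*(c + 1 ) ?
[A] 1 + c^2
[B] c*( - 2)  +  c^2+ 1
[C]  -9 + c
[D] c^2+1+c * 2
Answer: D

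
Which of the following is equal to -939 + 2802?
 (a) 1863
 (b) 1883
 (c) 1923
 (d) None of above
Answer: a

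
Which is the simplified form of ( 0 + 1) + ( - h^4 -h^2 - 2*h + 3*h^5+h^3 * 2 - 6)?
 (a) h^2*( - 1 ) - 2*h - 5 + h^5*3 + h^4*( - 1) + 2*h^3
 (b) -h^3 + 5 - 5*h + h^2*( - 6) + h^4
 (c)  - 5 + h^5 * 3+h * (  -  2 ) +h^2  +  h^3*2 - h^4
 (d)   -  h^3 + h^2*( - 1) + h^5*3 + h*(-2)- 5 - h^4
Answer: a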